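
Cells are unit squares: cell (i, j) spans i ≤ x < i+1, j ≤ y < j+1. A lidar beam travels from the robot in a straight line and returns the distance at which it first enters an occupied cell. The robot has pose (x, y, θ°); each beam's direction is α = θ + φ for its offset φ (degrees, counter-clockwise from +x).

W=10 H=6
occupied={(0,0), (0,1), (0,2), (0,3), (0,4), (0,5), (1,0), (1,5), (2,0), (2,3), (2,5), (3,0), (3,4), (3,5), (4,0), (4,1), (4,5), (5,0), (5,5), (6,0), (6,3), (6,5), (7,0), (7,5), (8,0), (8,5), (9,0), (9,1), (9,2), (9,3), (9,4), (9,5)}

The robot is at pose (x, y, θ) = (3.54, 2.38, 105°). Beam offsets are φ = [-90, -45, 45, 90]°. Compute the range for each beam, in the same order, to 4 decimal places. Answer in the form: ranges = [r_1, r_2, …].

beam 1: φ=-90°, α=15°
  d=(0.9659,0.2588)  start (3,2)  tX=0.4762 tY=2.3955  stride 1/|dx|=1.0353 1/|dy|=3.8637
    cross x-line → (4,2), t=0.4762
    cross x-line → (5,2), t=1.5115
    cross y-line → (5,3), t=2.3955
    cross x-line → (6,3), t=2.5468 (wall)
  → r_1 = 2.5468
beam 2: φ=-45°, α=60°
  d=(0.5000,0.8660)  start (3,2)  tX=0.9200 tY=0.7159  stride 1/|dx|=2.0000 1/|dy|=1.1547
    cross y-line → (3,3), t=0.7159
    cross x-line → (4,3), t=0.9200
    cross y-line → (4,4), t=1.8706
    cross x-line → (5,4), t=2.9200
    cross y-line → (5,5), t=3.0253 (wall)
  → r_2 = 3.0253
beam 3: φ=45°, α=150°
  d=(-0.8660,0.5000)  start (3,2)  tX=0.6235 tY=1.2400  stride 1/|dx|=1.1547 1/|dy|=2.0000
    cross x-line → (2,2), t=0.6235
    cross y-line → (2,3), t=1.2400 (wall)
  → r_3 = 1.2400
beam 4: φ=90°, α=195°
  d=(-0.9659,-0.2588)  start (3,2)  tX=0.5590 tY=1.4682  stride 1/|dx|=1.0353 1/|dy|=3.8637
    cross x-line → (2,2), t=0.5590
    cross y-line → (2,1), t=1.4682
    cross x-line → (1,1), t=1.5943
    cross x-line → (0,1), t=2.6296 (wall)
  → r_4 = 2.6296

ranges = [2.5468, 3.0253, 1.2400, 2.6296]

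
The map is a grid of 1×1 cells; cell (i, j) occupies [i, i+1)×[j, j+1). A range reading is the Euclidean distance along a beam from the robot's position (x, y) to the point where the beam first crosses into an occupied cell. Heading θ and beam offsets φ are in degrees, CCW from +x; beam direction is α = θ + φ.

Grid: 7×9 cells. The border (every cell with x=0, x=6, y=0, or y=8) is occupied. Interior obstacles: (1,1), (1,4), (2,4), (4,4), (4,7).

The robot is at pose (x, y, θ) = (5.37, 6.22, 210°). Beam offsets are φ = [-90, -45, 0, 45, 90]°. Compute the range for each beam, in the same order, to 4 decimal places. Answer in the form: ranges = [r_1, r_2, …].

beam 1: φ=-90°, α=120°
  dir = (cos 120°, sin 120°) = (-0.5000, 0.8660); from cell (5,6)
  next x-line at t=0.7400, next y-line at t=0.9007; Δt_x=2.0000, Δt_y=1.1547
    x: enter (4,6) at t=0.7400
    y: enter (4,7) at t=0.9007 ← occupied
  → r_1 = 0.9007
beam 2: φ=-45°, α=165°
  dir = (cos 165°, sin 165°) = (-0.9659, 0.2588); from cell (5,6)
  next x-line at t=0.3831, next y-line at t=3.0137; Δt_x=1.0353, Δt_y=3.8637
    x: enter (4,6) at t=0.3831
    x: enter (3,6) at t=1.4183
    x: enter (2,6) at t=2.4536
    y: enter (2,7) at t=3.0137
    x: enter (1,7) at t=3.4889
    x: enter (0,7) at t=4.5242 ← occupied
  → r_2 = 4.5242
beam 3: φ=0°, α=210°
  dir = (cos 210°, sin 210°) = (-0.8660, -0.5000); from cell (5,6)
  next x-line at t=0.4272, next y-line at t=0.4400; Δt_x=1.1547, Δt_y=2.0000
    x: enter (4,6) at t=0.4272
    y: enter (4,5) at t=0.4400
    x: enter (3,5) at t=1.5819
    y: enter (3,4) at t=2.4400
    x: enter (2,4) at t=2.7366 ← occupied
  → r_3 = 2.7366
beam 4: φ=45°, α=255°
  dir = (cos 255°, sin 255°) = (-0.2588, -0.9659); from cell (5,6)
  next x-line at t=1.4296, next y-line at t=0.2278; Δt_x=3.8637, Δt_y=1.0353
    y: enter (5,5) at t=0.2278
    y: enter (5,4) at t=1.2630
    x: enter (4,4) at t=1.4296 ← occupied
  → r_4 = 1.4296
beam 5: φ=90°, α=300°
  dir = (cos 300°, sin 300°) = (0.5000, -0.8660); from cell (5,6)
  next x-line at t=1.2600, next y-line at t=0.2540; Δt_x=2.0000, Δt_y=1.1547
    y: enter (5,5) at t=0.2540
    x: enter (6,5) at t=1.2600 ← occupied
  → r_5 = 1.2600

ranges = [0.9007, 4.5242, 2.7366, 1.4296, 1.2600]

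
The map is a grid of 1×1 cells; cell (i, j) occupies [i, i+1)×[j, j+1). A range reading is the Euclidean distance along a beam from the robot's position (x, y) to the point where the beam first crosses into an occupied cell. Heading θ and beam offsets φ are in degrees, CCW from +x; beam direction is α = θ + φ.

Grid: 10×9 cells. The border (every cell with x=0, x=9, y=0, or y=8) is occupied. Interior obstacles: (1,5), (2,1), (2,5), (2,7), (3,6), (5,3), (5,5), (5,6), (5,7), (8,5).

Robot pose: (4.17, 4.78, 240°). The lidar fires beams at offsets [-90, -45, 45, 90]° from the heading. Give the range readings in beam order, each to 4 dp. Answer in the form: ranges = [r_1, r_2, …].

ranges = [1.3510, 3.2818, 3.9133, 1.5600]

beam 1: φ=-90°, α=150°
  direction (-0.8660, 0.5000); cell (4,4); t to first gridline: x 0.1963, y 0.4400 (then +1.1547 / +2.0000)
    (3,4) via x @ 0.1963
    (3,5) via y @ 0.4400
    (2,5) via x @ 1.3510  # hit
  → r_1 = 1.3510
beam 2: φ=-45°, α=195°
  direction (-0.9659, -0.2588); cell (4,4); t to first gridline: x 0.1760, y 3.0137 (then +1.0353 / +3.8637)
    (3,4) via x @ 0.1760
    (2,4) via x @ 1.2113
    (1,4) via x @ 2.2465
    (1,3) via y @ 3.0137
    (0,3) via x @ 3.2818  # hit
  → r_2 = 3.2818
beam 3: φ=45°, α=285°
  direction (0.2588, -0.9659); cell (4,4); t to first gridline: x 3.2069, y 0.8075 (then +3.8637 / +1.0353)
    (4,3) via y @ 0.8075
    (4,2) via y @ 1.8428
    (4,1) via y @ 2.8781
    (5,1) via x @ 3.2069
    (5,0) via y @ 3.9133  # hit
  → r_3 = 3.9133
beam 4: φ=90°, α=330°
  direction (0.8660, -0.5000); cell (4,4); t to first gridline: x 0.9584, y 1.5600 (then +1.1547 / +2.0000)
    (5,4) via x @ 0.9584
    (5,3) via y @ 1.5600  # hit
  → r_4 = 1.5600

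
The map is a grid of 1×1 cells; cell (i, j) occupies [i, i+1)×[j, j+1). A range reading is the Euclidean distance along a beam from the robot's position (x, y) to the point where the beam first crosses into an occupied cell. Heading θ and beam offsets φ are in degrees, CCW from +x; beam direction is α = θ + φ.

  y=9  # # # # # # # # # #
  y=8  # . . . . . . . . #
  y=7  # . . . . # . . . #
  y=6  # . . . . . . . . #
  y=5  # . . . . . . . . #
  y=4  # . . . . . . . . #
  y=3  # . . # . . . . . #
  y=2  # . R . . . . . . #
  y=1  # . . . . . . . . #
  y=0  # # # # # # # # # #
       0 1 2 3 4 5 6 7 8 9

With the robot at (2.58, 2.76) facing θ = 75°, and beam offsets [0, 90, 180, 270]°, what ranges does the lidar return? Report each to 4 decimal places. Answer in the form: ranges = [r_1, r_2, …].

beam 1: φ=0°, α=75°
  cosα=0.2588 sinα=0.9659 | (2,2) | tMaxX 1.6228 tMaxY 0.2485 | tΔX 3.8637 tΔY 1.0353
    t=0.2485 [y] (2,3)
    t=1.2837 [y] (2,4)
    t=1.6228 [x] (3,4)
    t=2.3190 [y] (3,5)
    t=3.3543 [y] (3,6)
    t=4.3896 [y] (3,7)
    t=5.4248 [y] (3,8)
    t=5.4865 [x] (4,8)
    t=6.4601 [y] (4,9) — stop
  → r_1 = 6.4601
beam 2: φ=90°, α=165°
  cosα=-0.9659 sinα=0.2588 | (2,2) | tMaxX 0.6005 tMaxY 0.9273 | tΔX 1.0353 tΔY 3.8637
    t=0.6005 [x] (1,2)
    t=0.9273 [y] (1,3)
    t=1.6357 [x] (0,3) — stop
  → r_2 = 1.6357
beam 3: φ=180°, α=255°
  cosα=-0.2588 sinα=-0.9659 | (2,2) | tMaxX 2.2409 tMaxY 0.7868 | tΔX 3.8637 tΔY 1.0353
    t=0.7868 [y] (2,1)
    t=1.8221 [y] (2,0) — stop
  → r_3 = 1.8221
beam 4: φ=270°, α=345°
  cosα=0.9659 sinα=-0.2588 | (2,2) | tMaxX 0.4348 tMaxY 2.9364 | tΔX 1.0353 tΔY 3.8637
    t=0.4348 [x] (3,2)
    t=1.4701 [x] (4,2)
    t=2.5054 [x] (5,2)
    t=2.9364 [y] (5,1)
    t=3.5406 [x] (6,1)
    t=4.5759 [x] (7,1)
    t=5.6112 [x] (8,1)
    t=6.6465 [x] (9,1) — stop
  → r_4 = 6.6465

ranges = [6.4601, 1.6357, 1.8221, 6.6465]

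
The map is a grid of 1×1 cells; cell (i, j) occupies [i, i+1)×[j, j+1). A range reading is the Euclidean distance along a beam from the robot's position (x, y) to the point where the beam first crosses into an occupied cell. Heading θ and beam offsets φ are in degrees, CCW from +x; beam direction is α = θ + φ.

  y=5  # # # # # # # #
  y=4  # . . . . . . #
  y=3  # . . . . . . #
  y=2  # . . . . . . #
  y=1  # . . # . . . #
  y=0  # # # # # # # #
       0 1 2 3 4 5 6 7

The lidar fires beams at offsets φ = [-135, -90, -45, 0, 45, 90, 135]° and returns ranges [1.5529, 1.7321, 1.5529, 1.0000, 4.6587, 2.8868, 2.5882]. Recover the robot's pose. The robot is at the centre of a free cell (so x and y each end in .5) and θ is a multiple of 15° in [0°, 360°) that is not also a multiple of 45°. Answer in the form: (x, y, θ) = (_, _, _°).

The pose lattice has 23·16 = 368 candidates. Test each by forward raycasting.
  (2.5, 1.5, 60°): beam 1 = 0.5176 ≠ 1.5529 ✗
  (5.5, 3.5, 300°): beam 1 = 4.6587 ≠ 1.5529 ✗
  (5.5, 3.5, 240°): beam 2 = 3.0000 ≠ 1.7321 ✗
  (5.5, 4.5, 240°): beam 1 = 0.5176 ≠ 1.5529 ✗
  …
  (2.5, 2.5, 330°): r_1=1.5529, r_2=1.7321, r_3=1.5529, r_4=1.0000, r_5=4.6587, r_6=2.8868, r_7=2.5882 — all match ✓
Unique over the lattice → pose = (2.5, 2.5, 330°).

(x, y, θ) = (2.5, 2.5, 330°)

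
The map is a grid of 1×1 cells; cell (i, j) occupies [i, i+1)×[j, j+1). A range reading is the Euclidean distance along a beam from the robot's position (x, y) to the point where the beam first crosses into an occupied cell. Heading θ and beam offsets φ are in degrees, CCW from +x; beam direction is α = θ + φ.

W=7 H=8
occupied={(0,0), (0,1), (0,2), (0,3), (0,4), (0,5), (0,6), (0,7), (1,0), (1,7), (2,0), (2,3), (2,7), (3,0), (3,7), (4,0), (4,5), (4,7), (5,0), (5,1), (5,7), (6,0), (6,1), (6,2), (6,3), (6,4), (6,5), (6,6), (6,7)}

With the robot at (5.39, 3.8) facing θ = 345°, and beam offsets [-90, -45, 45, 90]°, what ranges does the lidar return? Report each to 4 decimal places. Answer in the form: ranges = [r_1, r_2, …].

beam 1: φ=-90°, α=255°
  cosα=-0.2588 sinα=-0.9659 | (5,3) | tMaxX 1.5068 tMaxY 0.8282 | tΔX 3.8637 tΔY 1.0353
    t=0.8282 [y] (5,2)
    t=1.5068 [x] (4,2)
    t=1.8635 [y] (4,1)
    t=2.8988 [y] (4,0) — stop
  → r_1 = 2.8988
beam 2: φ=-45°, α=300°
  cosα=0.5000 sinα=-0.8660 | (5,3) | tMaxX 1.2200 tMaxY 0.9238 | tΔX 2.0000 tΔY 1.1547
    t=0.9238 [y] (5,2)
    t=1.2200 [x] (6,2) — stop
  → r_2 = 1.2200
beam 3: φ=45°, α=30°
  cosα=0.8660 sinα=0.5000 | (5,3) | tMaxX 0.7044 tMaxY 0.4000 | tΔX 1.1547 tΔY 2.0000
    t=0.4000 [y] (5,4)
    t=0.7044 [x] (6,4) — stop
  → r_3 = 0.7044
beam 4: φ=90°, α=75°
  cosα=0.2588 sinα=0.9659 | (5,3) | tMaxX 2.3569 tMaxY 0.2071 | tΔX 3.8637 tΔY 1.0353
    t=0.2071 [y] (5,4)
    t=1.2423 [y] (5,5)
    t=2.2776 [y] (5,6)
    t=2.3569 [x] (6,6) — stop
  → r_4 = 2.3569

ranges = [2.8988, 1.2200, 0.7044, 2.3569]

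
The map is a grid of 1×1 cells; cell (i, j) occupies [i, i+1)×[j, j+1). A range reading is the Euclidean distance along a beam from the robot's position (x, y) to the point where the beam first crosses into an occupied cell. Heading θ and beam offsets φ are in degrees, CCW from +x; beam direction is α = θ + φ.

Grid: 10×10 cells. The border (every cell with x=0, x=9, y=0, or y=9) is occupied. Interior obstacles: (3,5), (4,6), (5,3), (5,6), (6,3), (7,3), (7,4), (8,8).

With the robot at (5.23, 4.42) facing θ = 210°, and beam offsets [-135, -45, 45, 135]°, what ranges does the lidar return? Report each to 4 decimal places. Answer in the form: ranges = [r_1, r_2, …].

beam 1: φ=-135°, α=75°
  cosα=0.2588 sinα=0.9659 | (5,4) | tMaxX 2.9751 tMaxY 0.6005 | tΔX 3.8637 tΔY 1.0353
    t=0.6005 [y] (5,5)
    t=1.6357 [y] (5,6) — stop
  → r_1 = 1.6357
beam 2: φ=-45°, α=165°
  cosα=-0.9659 sinα=0.2588 | (5,4) | tMaxX 0.2381 tMaxY 2.2409 | tΔX 1.0353 tΔY 3.8637
    t=0.2381 [x] (4,4)
    t=1.2734 [x] (3,4)
    t=2.2409 [y] (3,5) — stop
  → r_2 = 2.2409
beam 3: φ=45°, α=255°
  cosα=-0.2588 sinα=-0.9659 | (5,4) | tMaxX 0.8887 tMaxY 0.4348 | tΔX 3.8637 tΔY 1.0353
    t=0.4348 [y] (5,3) — stop
  → r_3 = 0.4348
beam 4: φ=135°, α=345°
  cosα=0.9659 sinα=-0.2588 | (5,4) | tMaxX 0.7972 tMaxY 1.6228 | tΔX 1.0353 tΔY 3.8637
    t=0.7972 [x] (6,4)
    t=1.6228 [y] (6,3) — stop
  → r_4 = 1.6228

ranges = [1.6357, 2.2409, 0.4348, 1.6228]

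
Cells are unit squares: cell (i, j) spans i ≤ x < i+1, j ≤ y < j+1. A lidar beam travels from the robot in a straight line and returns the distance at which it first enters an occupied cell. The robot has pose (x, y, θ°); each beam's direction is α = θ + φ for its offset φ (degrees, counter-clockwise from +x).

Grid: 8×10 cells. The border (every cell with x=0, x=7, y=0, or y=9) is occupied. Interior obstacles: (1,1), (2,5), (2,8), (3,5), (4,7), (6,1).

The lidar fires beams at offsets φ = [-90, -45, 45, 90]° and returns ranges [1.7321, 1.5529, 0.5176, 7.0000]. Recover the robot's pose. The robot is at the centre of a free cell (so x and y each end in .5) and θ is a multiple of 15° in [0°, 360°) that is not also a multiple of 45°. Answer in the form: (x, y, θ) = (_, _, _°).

Candidates: 42 free-cell centres × 16 headings = 672 poses. Raycast each; keep the one whose scan matches to 4 dp.
  (1.5, 6.5, 120°): beam 1 = 2.8868 ≠ 1.7321 ✗
  (3.5, 3.5, 165°): beam 1 = 1.5529 ≠ 1.7321 ✗
  (2.5, 6.5, 255°): beam 1 = 1.5529 ≠ 1.7321 ✗
  (6.5, 5.5, 240°): beam 1 = 5.0000 ≠ 1.7321 ✗
  …
  (5.5, 7.5, 150°): r_1=1.7321, r_2=1.5529, r_3=0.5176, r_4=7.0000 — all match ✓
Only this pose fits every beam.

(x, y, θ) = (5.5, 7.5, 150°)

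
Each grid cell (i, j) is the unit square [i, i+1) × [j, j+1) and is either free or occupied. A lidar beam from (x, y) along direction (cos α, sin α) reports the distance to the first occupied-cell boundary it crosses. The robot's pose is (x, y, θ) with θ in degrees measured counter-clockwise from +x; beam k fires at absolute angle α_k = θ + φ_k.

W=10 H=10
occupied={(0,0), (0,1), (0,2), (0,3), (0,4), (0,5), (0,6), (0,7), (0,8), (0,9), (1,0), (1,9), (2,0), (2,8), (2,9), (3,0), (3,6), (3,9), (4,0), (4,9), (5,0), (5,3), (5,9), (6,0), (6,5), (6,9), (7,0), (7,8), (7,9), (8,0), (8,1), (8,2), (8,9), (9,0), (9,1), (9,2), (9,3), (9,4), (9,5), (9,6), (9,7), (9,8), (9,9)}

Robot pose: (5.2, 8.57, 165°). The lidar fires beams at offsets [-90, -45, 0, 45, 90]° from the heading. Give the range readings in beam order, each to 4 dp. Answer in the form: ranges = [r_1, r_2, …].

beam 1: φ=-90°, α=75°
  cosα=0.2588 sinα=0.9659 | (5,8) | tMaxX 3.0910 tMaxY 0.4452 | tΔX 3.8637 tΔY 1.0353
    t=0.4452 [y] (5,9) — stop
  → r_1 = 0.4452
beam 2: φ=-45°, α=120°
  cosα=-0.5000 sinα=0.8660 | (5,8) | tMaxX 0.4000 tMaxY 0.4965 | tΔX 2.0000 tΔY 1.1547
    t=0.4000 [x] (4,8)
    t=0.4965 [y] (4,9) — stop
  → r_2 = 0.4965
beam 3: φ=0°, α=165°
  cosα=-0.9659 sinα=0.2588 | (5,8) | tMaxX 0.2071 tMaxY 1.6614 | tΔX 1.0353 tΔY 3.8637
    t=0.2071 [x] (4,8)
    t=1.2423 [x] (3,8)
    t=1.6614 [y] (3,9) — stop
  → r_3 = 1.6614
beam 4: φ=45°, α=210°
  cosα=-0.8660 sinα=-0.5000 | (5,8) | tMaxX 0.2309 tMaxY 1.1400 | tΔX 1.1547 tΔY 2.0000
    t=0.2309 [x] (4,8)
    t=1.1400 [y] (4,7)
    t=1.3856 [x] (3,7)
    t=2.5403 [x] (2,7)
    t=3.1400 [y] (2,6)
    t=3.6950 [x] (1,6)
    t=4.8497 [x] (0,6) — stop
  → r_4 = 4.8497
beam 5: φ=90°, α=255°
  cosα=-0.2588 sinα=-0.9659 | (5,8) | tMaxX 0.7727 tMaxY 0.5901 | tΔX 3.8637 tΔY 1.0353
    t=0.5901 [y] (5,7)
    t=0.7727 [x] (4,7)
    t=1.6254 [y] (4,6)
    t=2.6607 [y] (4,5)
    t=3.6959 [y] (4,4)
    t=4.6364 [x] (3,4)
    t=4.7312 [y] (3,3)
    t=5.7665 [y] (3,2)
    t=6.8018 [y] (3,1)
    t=7.8370 [y] (3,0) — stop
  → r_5 = 7.8370

ranges = [0.4452, 0.4965, 1.6614, 4.8497, 7.8370]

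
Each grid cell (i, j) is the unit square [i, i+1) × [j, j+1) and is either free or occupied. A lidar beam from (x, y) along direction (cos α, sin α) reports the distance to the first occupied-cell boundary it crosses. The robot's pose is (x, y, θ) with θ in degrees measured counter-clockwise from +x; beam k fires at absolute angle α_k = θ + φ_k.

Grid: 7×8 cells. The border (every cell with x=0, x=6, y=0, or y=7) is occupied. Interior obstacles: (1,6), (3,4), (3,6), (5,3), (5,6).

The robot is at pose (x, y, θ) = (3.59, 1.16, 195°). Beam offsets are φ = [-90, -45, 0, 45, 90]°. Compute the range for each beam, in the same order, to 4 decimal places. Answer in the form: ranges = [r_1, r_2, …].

beam 1: φ=-90°, α=105°
  direction (-0.2588, 0.9659); cell (3,1); t to first gridline: x 2.2796, y 0.8696 (then +3.8637 / +1.0353)
    (3,2) via y @ 0.8696
    (3,3) via y @ 1.9049
    (2,3) via x @ 2.2796
    (2,4) via y @ 2.9402
    (2,5) via y @ 3.9755
    (2,6) via y @ 5.0107
    (2,7) via y @ 6.0460  # hit
  → r_1 = 6.0460
beam 2: φ=-45°, α=150°
  direction (-0.8660, 0.5000); cell (3,1); t to first gridline: x 0.6813, y 1.6800 (then +1.1547 / +2.0000)
    (2,1) via x @ 0.6813
    (2,2) via y @ 1.6800
    (1,2) via x @ 1.8360
    (0,2) via x @ 2.9907  # hit
  → r_2 = 2.9907
beam 3: φ=0°, α=195°
  direction (-0.9659, -0.2588); cell (3,1); t to first gridline: x 0.6108, y 0.6182 (then +1.0353 / +3.8637)
    (2,1) via x @ 0.6108
    (2,0) via y @ 0.6182  # hit
  → r_3 = 0.6182
beam 4: φ=45°, α=240°
  direction (-0.5000, -0.8660); cell (3,1); t to first gridline: x 1.1800, y 0.1848 (then +2.0000 / +1.1547)
    (3,0) via y @ 0.1848  # hit
  → r_4 = 0.1848
beam 5: φ=90°, α=285°
  direction (0.2588, -0.9659); cell (3,1); t to first gridline: x 1.5841, y 0.1656 (then +3.8637 / +1.0353)
    (3,0) via y @ 0.1656  # hit
  → r_5 = 0.1656

ranges = [6.0460, 2.9907, 0.6182, 0.1848, 0.1656]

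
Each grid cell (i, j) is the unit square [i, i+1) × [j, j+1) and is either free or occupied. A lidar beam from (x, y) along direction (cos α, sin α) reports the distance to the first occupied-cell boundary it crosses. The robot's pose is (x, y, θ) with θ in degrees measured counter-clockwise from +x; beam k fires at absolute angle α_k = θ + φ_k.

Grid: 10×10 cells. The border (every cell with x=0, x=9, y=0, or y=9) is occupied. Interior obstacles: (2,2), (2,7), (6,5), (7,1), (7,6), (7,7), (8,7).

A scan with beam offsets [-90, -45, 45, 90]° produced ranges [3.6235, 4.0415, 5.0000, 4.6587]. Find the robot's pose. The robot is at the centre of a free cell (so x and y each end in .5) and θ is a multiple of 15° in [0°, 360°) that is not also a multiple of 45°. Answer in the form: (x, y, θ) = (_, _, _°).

Enumerate (i+0.5, j+0.5, θ) over the 57 free cells and 16 admissible headings. For each, cast all 4 beams and compare to the given ranges.
  (4.5, 7.5, 210°): beam 1 = 1.7321 ≠ 3.6235 ✗
  (8.5, 4.5, 345°): beam 1 = 2.5882 ≠ 3.6235 ✗
  (6.5, 6.5, 345°): beam 1 = 0.5176 ≠ 3.6235 ✗
  (2.5, 1.5, 120°): beam 1 = 7.5056 ≠ 3.6235 ✗
  …
  (5.5, 3.5, 75°): r_1=3.6235, r_2=4.0415, r_3=5.0000, r_4=4.6587 — all match ✓
Unique over the lattice → pose = (5.5, 3.5, 75°).

(x, y, θ) = (5.5, 3.5, 75°)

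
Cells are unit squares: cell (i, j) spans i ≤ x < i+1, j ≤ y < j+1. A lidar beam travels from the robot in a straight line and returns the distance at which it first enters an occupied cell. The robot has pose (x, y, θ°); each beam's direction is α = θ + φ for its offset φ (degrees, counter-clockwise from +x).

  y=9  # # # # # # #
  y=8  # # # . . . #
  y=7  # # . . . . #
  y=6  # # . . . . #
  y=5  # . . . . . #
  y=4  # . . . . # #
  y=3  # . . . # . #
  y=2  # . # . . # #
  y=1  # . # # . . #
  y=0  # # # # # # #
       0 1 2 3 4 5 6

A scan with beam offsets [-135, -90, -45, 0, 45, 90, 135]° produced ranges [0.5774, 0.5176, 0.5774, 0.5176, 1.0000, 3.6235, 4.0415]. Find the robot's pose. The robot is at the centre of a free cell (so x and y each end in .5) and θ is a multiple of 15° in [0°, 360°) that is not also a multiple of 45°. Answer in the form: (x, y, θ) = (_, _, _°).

The pose lattice has 30·16 = 480 candidates. Test each by forward raycasting.
  (1.5, 4.5, 330°): beam 1 = 0.5176 ≠ 0.5774 ✗
  (1.5, 5.5, 30°): beam 1 = 1.9319 ≠ 0.5774 ✗
  (4.5, 5.5, 300°): beam 1 = 2.5882 ≠ 0.5774 ✗
  …
  (5.5, 5.5, 15°): r_1=0.5774, r_2=0.5176, r_3=0.5774, r_4=0.5176, r_5=1.0000, r_6=3.6235, r_7=4.0415 — all match ✓
Only this pose fits every beam.

(x, y, θ) = (5.5, 5.5, 15°)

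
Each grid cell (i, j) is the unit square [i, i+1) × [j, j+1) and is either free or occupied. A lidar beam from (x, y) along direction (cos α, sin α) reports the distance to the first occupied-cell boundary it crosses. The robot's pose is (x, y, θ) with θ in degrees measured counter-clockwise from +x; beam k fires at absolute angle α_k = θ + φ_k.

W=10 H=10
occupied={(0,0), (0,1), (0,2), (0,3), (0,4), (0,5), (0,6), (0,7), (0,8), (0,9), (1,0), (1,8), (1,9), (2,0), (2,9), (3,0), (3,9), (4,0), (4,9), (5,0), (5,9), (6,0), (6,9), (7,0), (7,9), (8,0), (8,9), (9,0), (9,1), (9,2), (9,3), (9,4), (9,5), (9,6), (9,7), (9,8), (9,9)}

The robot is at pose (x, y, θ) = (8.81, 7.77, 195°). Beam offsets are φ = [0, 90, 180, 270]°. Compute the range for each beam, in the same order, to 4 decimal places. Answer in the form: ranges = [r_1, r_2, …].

beam 1: φ=0°, α=195°
  dir = (cos 195°, sin 195°) = (-0.9659, -0.2588); from cell (8,7)
  next x-line at t=0.8386, next y-line at t=2.9751; Δt_x=1.0353, Δt_y=3.8637
    x: enter (7,7) at t=0.8386
    x: enter (6,7) at t=1.8738
    x: enter (5,7) at t=2.9091
    y: enter (5,6) at t=2.9751
    x: enter (4,6) at t=3.9444
    x: enter (3,6) at t=4.9797
    x: enter (2,6) at t=6.0150
    y: enter (2,5) at t=6.8388
    x: enter (1,5) at t=7.0502
    x: enter (0,5) at t=8.0855 ← occupied
  → r_1 = 8.0855
beam 2: φ=90°, α=285°
  dir = (cos 285°, sin 285°) = (0.2588, -0.9659); from cell (8,7)
  next x-line at t=0.7341, next y-line at t=0.7972; Δt_x=3.8637, Δt_y=1.0353
    x: enter (9,7) at t=0.7341 ← occupied
  → r_2 = 0.7341
beam 3: φ=180°, α=15°
  dir = (cos 15°, sin 15°) = (0.9659, 0.2588); from cell (8,7)
  next x-line at t=0.1967, next y-line at t=0.8887; Δt_x=1.0353, Δt_y=3.8637
    x: enter (9,7) at t=0.1967 ← occupied
  → r_3 = 0.1967
beam 4: φ=270°, α=105°
  dir = (cos 105°, sin 105°) = (-0.2588, 0.9659); from cell (8,7)
  next x-line at t=3.1296, next y-line at t=0.2381; Δt_x=3.8637, Δt_y=1.0353
    y: enter (8,8) at t=0.2381
    y: enter (8,9) at t=1.2734 ← occupied
  → r_4 = 1.2734

ranges = [8.0855, 0.7341, 0.1967, 1.2734]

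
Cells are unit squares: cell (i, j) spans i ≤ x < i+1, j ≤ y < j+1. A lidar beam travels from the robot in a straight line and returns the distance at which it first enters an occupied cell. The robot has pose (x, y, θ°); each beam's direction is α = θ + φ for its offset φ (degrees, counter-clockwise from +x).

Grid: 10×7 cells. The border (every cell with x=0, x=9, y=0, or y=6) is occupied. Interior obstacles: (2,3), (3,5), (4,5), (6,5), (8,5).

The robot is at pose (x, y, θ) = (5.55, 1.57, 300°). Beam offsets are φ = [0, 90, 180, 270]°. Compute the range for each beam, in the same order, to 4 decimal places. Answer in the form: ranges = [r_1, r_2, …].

ranges = [0.6582, 3.9837, 3.9606, 1.1400]

beam 1: φ=0°, α=300°
  direction (0.5000, -0.8660); cell (5,1); t to first gridline: x 0.9000, y 0.6582 (then +2.0000 / +1.1547)
    (5,0) via y @ 0.6582  # hit
  → r_1 = 0.6582
beam 2: φ=90°, α=30°
  direction (0.8660, 0.5000); cell (5,1); t to first gridline: x 0.5196, y 0.8600 (then +1.1547 / +2.0000)
    (6,1) via x @ 0.5196
    (6,2) via y @ 0.8600
    (7,2) via x @ 1.6743
    (8,2) via x @ 2.8290
    (8,3) via y @ 2.8600
    (9,3) via x @ 3.9837  # hit
  → r_2 = 3.9837
beam 3: φ=180°, α=120°
  direction (-0.5000, 0.8660); cell (5,1); t to first gridline: x 1.1000, y 0.4965 (then +2.0000 / +1.1547)
    (5,2) via y @ 0.4965
    (4,2) via x @ 1.1000
    (4,3) via y @ 1.6512
    (4,4) via y @ 2.8059
    (3,4) via x @ 3.1000
    (3,5) via y @ 3.9606  # hit
  → r_3 = 3.9606
beam 4: φ=270°, α=210°
  direction (-0.8660, -0.5000); cell (5,1); t to first gridline: x 0.6351, y 1.1400 (then +1.1547 / +2.0000)
    (4,1) via x @ 0.6351
    (4,0) via y @ 1.1400  # hit
  → r_4 = 1.1400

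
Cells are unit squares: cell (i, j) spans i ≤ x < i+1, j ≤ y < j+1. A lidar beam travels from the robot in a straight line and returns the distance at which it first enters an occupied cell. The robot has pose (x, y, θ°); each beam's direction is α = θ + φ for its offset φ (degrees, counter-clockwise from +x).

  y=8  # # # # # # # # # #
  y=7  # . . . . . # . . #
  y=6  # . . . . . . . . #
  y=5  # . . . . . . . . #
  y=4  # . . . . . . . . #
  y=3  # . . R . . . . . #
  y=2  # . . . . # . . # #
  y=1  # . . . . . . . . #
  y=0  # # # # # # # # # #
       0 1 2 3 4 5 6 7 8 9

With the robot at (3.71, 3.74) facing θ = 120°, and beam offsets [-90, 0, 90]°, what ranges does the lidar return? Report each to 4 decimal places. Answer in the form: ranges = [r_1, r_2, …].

ranges = [6.1084, 4.9190, 3.1292]

beam 1: φ=-90°, α=30°
  direction (0.8660, 0.5000); cell (3,3); t to first gridline: x 0.3349, y 0.5200 (then +1.1547 / +2.0000)
    (4,3) via x @ 0.3349
    (4,4) via y @ 0.5200
    (5,4) via x @ 1.4896
    (5,5) via y @ 2.5200
    (6,5) via x @ 2.6443
    (7,5) via x @ 3.7990
    (7,6) via y @ 4.5200
    (8,6) via x @ 4.9537
    (9,6) via x @ 6.1084  # hit
  → r_1 = 6.1084
beam 2: φ=0°, α=120°
  direction (-0.5000, 0.8660); cell (3,3); t to first gridline: x 1.4200, y 0.3002 (then +2.0000 / +1.1547)
    (3,4) via y @ 0.3002
    (2,4) via x @ 1.4200
    (2,5) via y @ 1.4549
    (2,6) via y @ 2.6096
    (1,6) via x @ 3.4200
    (1,7) via y @ 3.7643
    (1,8) via y @ 4.9190  # hit
  → r_2 = 4.9190
beam 3: φ=90°, α=210°
  direction (-0.8660, -0.5000); cell (3,3); t to first gridline: x 0.8198, y 1.4800 (then +1.1547 / +2.0000)
    (2,3) via x @ 0.8198
    (2,2) via y @ 1.4800
    (1,2) via x @ 1.9745
    (0,2) via x @ 3.1292  # hit
  → r_3 = 3.1292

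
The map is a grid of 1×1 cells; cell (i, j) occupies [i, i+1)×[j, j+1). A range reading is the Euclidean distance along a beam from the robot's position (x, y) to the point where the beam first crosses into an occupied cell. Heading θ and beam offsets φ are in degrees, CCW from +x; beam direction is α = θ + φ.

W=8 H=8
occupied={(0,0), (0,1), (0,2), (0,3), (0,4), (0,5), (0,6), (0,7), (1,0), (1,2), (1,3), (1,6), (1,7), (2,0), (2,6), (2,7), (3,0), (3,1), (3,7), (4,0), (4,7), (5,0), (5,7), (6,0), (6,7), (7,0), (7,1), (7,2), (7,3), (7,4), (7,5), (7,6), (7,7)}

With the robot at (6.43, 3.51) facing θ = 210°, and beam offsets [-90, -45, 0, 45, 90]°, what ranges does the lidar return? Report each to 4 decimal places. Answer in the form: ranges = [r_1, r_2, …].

ranges = [4.0299, 5.6215, 3.0200, 2.5985, 1.1400]

beam 1: φ=-90°, α=120°
  cosα=-0.5000 sinα=0.8660 | (6,3) | tMaxX 0.8600 tMaxY 0.5658 | tΔX 2.0000 tΔY 1.1547
    t=0.5658 [y] (6,4)
    t=0.8600 [x] (5,4)
    t=1.7205 [y] (5,5)
    t=2.8600 [x] (4,5)
    t=2.8752 [y] (4,6)
    t=4.0299 [y] (4,7) — stop
  → r_1 = 4.0299
beam 2: φ=-45°, α=165°
  cosα=-0.9659 sinα=0.2588 | (6,3) | tMaxX 0.4452 tMaxY 1.8932 | tΔX 1.0353 tΔY 3.8637
    t=0.4452 [x] (5,3)
    t=1.4804 [x] (4,3)
    t=1.8932 [y] (4,4)
    t=2.5157 [x] (3,4)
    t=3.5510 [x] (2,4)
    t=4.5863 [x] (1,4)
    t=5.6215 [x] (0,4) — stop
  → r_2 = 5.6215
beam 3: φ=0°, α=210°
  cosα=-0.8660 sinα=-0.5000 | (6,3) | tMaxX 0.4965 tMaxY 1.0200 | tΔX 1.1547 tΔY 2.0000
    t=0.4965 [x] (5,3)
    t=1.0200 [y] (5,2)
    t=1.6512 [x] (4,2)
    t=2.8059 [x] (3,2)
    t=3.0200 [y] (3,1) — stop
  → r_3 = 3.0200
beam 4: φ=45°, α=255°
  cosα=-0.2588 sinα=-0.9659 | (6,3) | tMaxX 1.6614 tMaxY 0.5280 | tΔX 3.8637 tΔY 1.0353
    t=0.5280 [y] (6,2)
    t=1.5633 [y] (6,1)
    t=1.6614 [x] (5,1)
    t=2.5985 [y] (5,0) — stop
  → r_4 = 2.5985
beam 5: φ=90°, α=300°
  cosα=0.5000 sinα=-0.8660 | (6,3) | tMaxX 1.1400 tMaxY 0.5889 | tΔX 2.0000 tΔY 1.1547
    t=0.5889 [y] (6,2)
    t=1.1400 [x] (7,2) — stop
  → r_5 = 1.1400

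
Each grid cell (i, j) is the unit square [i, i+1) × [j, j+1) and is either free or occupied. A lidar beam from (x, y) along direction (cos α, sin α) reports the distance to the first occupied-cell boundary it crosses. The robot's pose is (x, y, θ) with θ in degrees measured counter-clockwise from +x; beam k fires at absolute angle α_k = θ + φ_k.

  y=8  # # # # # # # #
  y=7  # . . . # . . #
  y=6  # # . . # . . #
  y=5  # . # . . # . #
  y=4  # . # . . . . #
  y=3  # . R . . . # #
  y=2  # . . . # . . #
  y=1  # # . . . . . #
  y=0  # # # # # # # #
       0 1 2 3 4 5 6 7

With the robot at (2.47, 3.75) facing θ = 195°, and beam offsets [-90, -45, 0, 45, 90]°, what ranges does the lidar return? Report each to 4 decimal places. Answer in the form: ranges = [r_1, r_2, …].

beam 1: φ=-90°, α=105°
  dir = (cos 105°, sin 105°) = (-0.2588, 0.9659); from cell (2,3)
  next x-line at t=1.8159, next y-line at t=0.2588; Δt_x=3.8637, Δt_y=1.0353
    y: enter (2,4) at t=0.2588 ← occupied
  → r_1 = 0.2588
beam 2: φ=-45°, α=150°
  dir = (cos 150°, sin 150°) = (-0.8660, 0.5000); from cell (2,3)
  next x-line at t=0.5427, next y-line at t=0.5000; Δt_x=1.1547, Δt_y=2.0000
    y: enter (2,4) at t=0.5000 ← occupied
  → r_2 = 0.5000
beam 3: φ=0°, α=195°
  dir = (cos 195°, sin 195°) = (-0.9659, -0.2588); from cell (2,3)
  next x-line at t=0.4866, next y-line at t=2.8978; Δt_x=1.0353, Δt_y=3.8637
    x: enter (1,3) at t=0.4866
    x: enter (0,3) at t=1.5219 ← occupied
  → r_3 = 1.5219
beam 4: φ=45°, α=240°
  dir = (cos 240°, sin 240°) = (-0.5000, -0.8660); from cell (2,3)
  next x-line at t=0.9400, next y-line at t=0.8660; Δt_x=2.0000, Δt_y=1.1547
    y: enter (2,2) at t=0.8660
    x: enter (1,2) at t=0.9400
    y: enter (1,1) at t=2.0207 ← occupied
  → r_4 = 2.0207
beam 5: φ=90°, α=285°
  dir = (cos 285°, sin 285°) = (0.2588, -0.9659); from cell (2,3)
  next x-line at t=2.0478, next y-line at t=0.7765; Δt_x=3.8637, Δt_y=1.0353
    y: enter (2,2) at t=0.7765
    y: enter (2,1) at t=1.8117
    x: enter (3,1) at t=2.0478
    y: enter (3,0) at t=2.8470 ← occupied
  → r_5 = 2.8470

ranges = [0.2588, 0.5000, 1.5219, 2.0207, 2.8470]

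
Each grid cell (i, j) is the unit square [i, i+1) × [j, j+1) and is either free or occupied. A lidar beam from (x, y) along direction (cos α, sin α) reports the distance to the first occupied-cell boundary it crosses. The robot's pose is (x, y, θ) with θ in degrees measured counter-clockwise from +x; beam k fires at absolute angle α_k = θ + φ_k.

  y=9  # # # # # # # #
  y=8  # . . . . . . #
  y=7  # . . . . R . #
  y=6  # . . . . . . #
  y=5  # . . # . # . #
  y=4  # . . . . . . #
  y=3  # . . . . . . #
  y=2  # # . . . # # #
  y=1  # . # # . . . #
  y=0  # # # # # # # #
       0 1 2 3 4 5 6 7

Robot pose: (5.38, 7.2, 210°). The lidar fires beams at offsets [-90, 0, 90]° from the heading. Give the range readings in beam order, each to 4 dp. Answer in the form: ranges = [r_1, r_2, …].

beam 1: φ=-90°, α=120°
  direction (-0.5000, 0.8660); cell (5,7); t to first gridline: x 0.7600, y 0.9238 (then +2.0000 / +1.1547)
    (4,7) via x @ 0.7600
    (4,8) via y @ 0.9238
    (4,9) via y @ 2.0785  # hit
  → r_1 = 2.0785
beam 2: φ=0°, α=210°
  direction (-0.8660, -0.5000); cell (5,7); t to first gridline: x 0.4388, y 0.4000 (then +1.1547 / +2.0000)
    (5,6) via y @ 0.4000
    (4,6) via x @ 0.4388
    (3,6) via x @ 1.5935
    (3,5) via y @ 2.4000  # hit
  → r_2 = 2.4000
beam 3: φ=90°, α=300°
  direction (0.5000, -0.8660); cell (5,7); t to first gridline: x 1.2400, y 0.2309 (then +2.0000 / +1.1547)
    (5,6) via y @ 0.2309
    (6,6) via x @ 1.2400
    (6,5) via y @ 1.3856
    (6,4) via y @ 2.5403
    (7,4) via x @ 3.2400  # hit
  → r_3 = 3.2400

ranges = [2.0785, 2.4000, 3.2400]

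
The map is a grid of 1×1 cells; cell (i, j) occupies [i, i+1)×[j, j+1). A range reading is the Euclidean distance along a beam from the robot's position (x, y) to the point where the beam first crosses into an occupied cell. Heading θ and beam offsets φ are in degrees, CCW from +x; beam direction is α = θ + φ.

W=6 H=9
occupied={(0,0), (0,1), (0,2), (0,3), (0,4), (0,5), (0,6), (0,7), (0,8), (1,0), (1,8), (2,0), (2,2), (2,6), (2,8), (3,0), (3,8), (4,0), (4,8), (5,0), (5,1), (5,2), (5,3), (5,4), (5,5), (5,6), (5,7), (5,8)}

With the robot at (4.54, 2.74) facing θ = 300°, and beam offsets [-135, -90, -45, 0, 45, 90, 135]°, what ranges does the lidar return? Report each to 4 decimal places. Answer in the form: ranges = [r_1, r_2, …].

ranges = [3.6649, 3.4800, 1.8014, 0.9200, 0.4762, 0.5312, 1.7773]

beam 1: φ=-135°, α=165°
  dir = (cos 165°, sin 165°) = (-0.9659, 0.2588); from cell (4,2)
  next x-line at t=0.5590, next y-line at t=1.0046; Δt_x=1.0353, Δt_y=3.8637
    x: enter (3,2) at t=0.5590
    y: enter (3,3) at t=1.0046
    x: enter (2,3) at t=1.5943
    x: enter (1,3) at t=2.6296
    x: enter (0,3) at t=3.6649 ← occupied
  → r_1 = 3.6649
beam 2: φ=-90°, α=210°
  dir = (cos 210°, sin 210°) = (-0.8660, -0.5000); from cell (4,2)
  next x-line at t=0.6235, next y-line at t=1.4800; Δt_x=1.1547, Δt_y=2.0000
    x: enter (3,2) at t=0.6235
    y: enter (3,1) at t=1.4800
    x: enter (2,1) at t=1.7782
    x: enter (1,1) at t=2.9329
    y: enter (1,0) at t=3.4800 ← occupied
  → r_2 = 3.4800
beam 3: φ=-45°, α=255°
  dir = (cos 255°, sin 255°) = (-0.2588, -0.9659); from cell (4,2)
  next x-line at t=2.0864, next y-line at t=0.7661; Δt_x=3.8637, Δt_y=1.0353
    y: enter (4,1) at t=0.7661
    y: enter (4,0) at t=1.8014 ← occupied
  → r_3 = 1.8014
beam 4: φ=0°, α=300°
  dir = (cos 300°, sin 300°) = (0.5000, -0.8660); from cell (4,2)
  next x-line at t=0.9200, next y-line at t=0.8545; Δt_x=2.0000, Δt_y=1.1547
    y: enter (4,1) at t=0.8545
    x: enter (5,1) at t=0.9200 ← occupied
  → r_4 = 0.9200
beam 5: φ=45°, α=345°
  dir = (cos 345°, sin 345°) = (0.9659, -0.2588); from cell (4,2)
  next x-line at t=0.4762, next y-line at t=2.8591; Δt_x=1.0353, Δt_y=3.8637
    x: enter (5,2) at t=0.4762 ← occupied
  → r_5 = 0.4762
beam 6: φ=90°, α=30°
  dir = (cos 30°, sin 30°) = (0.8660, 0.5000); from cell (4,2)
  next x-line at t=0.5312, next y-line at t=0.5200; Δt_x=1.1547, Δt_y=2.0000
    y: enter (4,3) at t=0.5200
    x: enter (5,3) at t=0.5312 ← occupied
  → r_6 = 0.5312
beam 7: φ=135°, α=75°
  dir = (cos 75°, sin 75°) = (0.2588, 0.9659); from cell (4,2)
  next x-line at t=1.7773, next y-line at t=0.2692; Δt_x=3.8637, Δt_y=1.0353
    y: enter (4,3) at t=0.2692
    y: enter (4,4) at t=1.3044
    x: enter (5,4) at t=1.7773 ← occupied
  → r_7 = 1.7773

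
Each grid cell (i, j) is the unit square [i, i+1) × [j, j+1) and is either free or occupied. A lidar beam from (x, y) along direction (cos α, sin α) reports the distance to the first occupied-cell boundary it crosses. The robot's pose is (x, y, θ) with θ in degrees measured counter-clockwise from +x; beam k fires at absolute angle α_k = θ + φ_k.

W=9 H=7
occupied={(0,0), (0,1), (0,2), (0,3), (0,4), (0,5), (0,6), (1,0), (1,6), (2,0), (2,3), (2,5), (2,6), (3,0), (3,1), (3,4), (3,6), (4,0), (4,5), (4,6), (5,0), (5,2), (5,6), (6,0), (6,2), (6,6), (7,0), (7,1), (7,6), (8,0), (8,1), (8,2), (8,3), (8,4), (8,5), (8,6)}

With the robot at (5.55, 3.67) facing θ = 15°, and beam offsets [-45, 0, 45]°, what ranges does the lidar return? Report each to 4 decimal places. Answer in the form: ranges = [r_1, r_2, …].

beam 1: φ=-45°, α=330°
  dir = (cos 330°, sin 330°) = (0.8660, -0.5000); from cell (5,3)
  next x-line at t=0.5196, next y-line at t=1.3400; Δt_x=1.1547, Δt_y=2.0000
    x: enter (6,3) at t=0.5196
    y: enter (6,2) at t=1.3400 ← occupied
  → r_1 = 1.3400
beam 2: φ=0°, α=15°
  dir = (cos 15°, sin 15°) = (0.9659, 0.2588); from cell (5,3)
  next x-line at t=0.4659, next y-line at t=1.2750; Δt_x=1.0353, Δt_y=3.8637
    x: enter (6,3) at t=0.4659
    y: enter (6,4) at t=1.2750
    x: enter (7,4) at t=1.5012
    x: enter (8,4) at t=2.5364 ← occupied
  → r_2 = 2.5364
beam 3: φ=45°, α=60°
  dir = (cos 60°, sin 60°) = (0.5000, 0.8660); from cell (5,3)
  next x-line at t=0.9000, next y-line at t=0.3811; Δt_x=2.0000, Δt_y=1.1547
    y: enter (5,4) at t=0.3811
    x: enter (6,4) at t=0.9000
    y: enter (6,5) at t=1.5358
    y: enter (6,6) at t=2.6905 ← occupied
  → r_3 = 2.6905

ranges = [1.3400, 2.5364, 2.6905]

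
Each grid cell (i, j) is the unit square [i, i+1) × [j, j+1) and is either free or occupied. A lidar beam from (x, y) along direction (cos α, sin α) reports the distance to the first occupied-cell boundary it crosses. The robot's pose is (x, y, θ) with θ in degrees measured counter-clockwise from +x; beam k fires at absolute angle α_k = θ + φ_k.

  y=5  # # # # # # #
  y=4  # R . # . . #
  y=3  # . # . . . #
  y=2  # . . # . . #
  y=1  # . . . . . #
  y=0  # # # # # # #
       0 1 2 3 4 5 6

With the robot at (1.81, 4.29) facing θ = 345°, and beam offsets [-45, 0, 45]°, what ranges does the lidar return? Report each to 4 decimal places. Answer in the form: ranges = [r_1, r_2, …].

ranges = [0.3800, 1.1205, 1.3741]

beam 1: φ=-45°, α=300°
  direction (0.5000, -0.8660); cell (1,4); t to first gridline: x 0.3800, y 0.3349 (then +2.0000 / +1.1547)
    (1,3) via y @ 0.3349
    (2,3) via x @ 0.3800  # hit
  → r_1 = 0.3800
beam 2: φ=0°, α=345°
  direction (0.9659, -0.2588); cell (1,4); t to first gridline: x 0.1967, y 1.1205 (then +1.0353 / +3.8637)
    (2,4) via x @ 0.1967
    (2,3) via y @ 1.1205  # hit
  → r_2 = 1.1205
beam 3: φ=45°, α=30°
  direction (0.8660, 0.5000); cell (1,4); t to first gridline: x 0.2194, y 1.4200 (then +1.1547 / +2.0000)
    (2,4) via x @ 0.2194
    (3,4) via x @ 1.3741  # hit
  → r_3 = 1.3741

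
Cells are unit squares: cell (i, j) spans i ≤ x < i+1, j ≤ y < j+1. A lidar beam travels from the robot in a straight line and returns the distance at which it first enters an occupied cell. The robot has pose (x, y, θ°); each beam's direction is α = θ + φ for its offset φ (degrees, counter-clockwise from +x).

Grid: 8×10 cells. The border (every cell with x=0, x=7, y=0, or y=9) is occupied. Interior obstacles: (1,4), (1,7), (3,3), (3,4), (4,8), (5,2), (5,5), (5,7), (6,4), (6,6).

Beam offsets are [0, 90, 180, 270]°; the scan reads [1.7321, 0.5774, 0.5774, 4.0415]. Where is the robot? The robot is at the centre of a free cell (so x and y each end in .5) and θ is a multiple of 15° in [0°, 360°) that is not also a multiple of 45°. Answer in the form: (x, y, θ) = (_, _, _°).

Enumerate (i+0.5, j+0.5, θ) over the 38 free cells and 16 admissible headings. For each, cast all 4 beams and compare to the given ranges.
  (3.5, 5.5, 30°): beam 1 = 2.8868 ≠ 1.7321 ✗
  (4.5, 6.5, 300°): beam 1 = 1.0000 ≠ 1.7321 ✗
  (2.5, 6.5, 105°): beam 1 = 2.5882 ≠ 1.7321 ✗
  …
  (4.5, 7.5, 300°): r_1=1.7321, r_2=0.5774, r_3=0.5774, r_4=4.0415 — all match ✓
Unique over the lattice → pose = (4.5, 7.5, 300°).

(x, y, θ) = (4.5, 7.5, 300°)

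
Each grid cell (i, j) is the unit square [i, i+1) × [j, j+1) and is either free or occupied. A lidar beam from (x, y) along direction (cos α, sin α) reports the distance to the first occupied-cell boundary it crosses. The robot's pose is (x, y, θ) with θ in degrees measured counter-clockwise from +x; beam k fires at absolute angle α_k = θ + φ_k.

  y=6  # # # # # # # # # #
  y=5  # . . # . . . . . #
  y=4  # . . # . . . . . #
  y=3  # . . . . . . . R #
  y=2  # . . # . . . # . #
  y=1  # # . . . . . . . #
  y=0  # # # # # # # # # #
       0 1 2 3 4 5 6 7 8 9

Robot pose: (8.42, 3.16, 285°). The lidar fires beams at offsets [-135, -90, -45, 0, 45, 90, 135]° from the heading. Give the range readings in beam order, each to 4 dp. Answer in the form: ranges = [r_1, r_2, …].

beam 1: φ=-135°, α=150°
  dir = (cos 150°, sin 150°) = (-0.8660, 0.5000); from cell (8,3)
  next x-line at t=0.4850, next y-line at t=1.6800; Δt_x=1.1547, Δt_y=2.0000
    x: enter (7,3) at t=0.4850
    x: enter (6,3) at t=1.6397
    y: enter (6,4) at t=1.6800
    x: enter (5,4) at t=2.7944
    y: enter (5,5) at t=3.6800
    x: enter (4,5) at t=3.9491
    x: enter (3,5) at t=5.1038 ← occupied
  → r_1 = 5.1038
beam 2: φ=-90°, α=195°
  dir = (cos 195°, sin 195°) = (-0.9659, -0.2588); from cell (8,3)
  next x-line at t=0.4348, next y-line at t=0.6182; Δt_x=1.0353, Δt_y=3.8637
    x: enter (7,3) at t=0.4348
    y: enter (7,2) at t=0.6182 ← occupied
  → r_2 = 0.6182
beam 3: φ=-45°, α=240°
  dir = (cos 240°, sin 240°) = (-0.5000, -0.8660); from cell (8,3)
  next x-line at t=0.8400, next y-line at t=0.1848; Δt_x=2.0000, Δt_y=1.1547
    y: enter (8,2) at t=0.1848
    x: enter (7,2) at t=0.8400 ← occupied
  → r_3 = 0.8400
beam 4: φ=0°, α=285°
  dir = (cos 285°, sin 285°) = (0.2588, -0.9659); from cell (8,3)
  next x-line at t=2.2409, next y-line at t=0.1656; Δt_x=3.8637, Δt_y=1.0353
    y: enter (8,2) at t=0.1656
    y: enter (8,1) at t=1.2009
    y: enter (8,0) at t=2.2362 ← occupied
  → r_4 = 2.2362
beam 5: φ=45°, α=330°
  dir = (cos 330°, sin 330°) = (0.8660, -0.5000); from cell (8,3)
  next x-line at t=0.6697, next y-line at t=0.3200; Δt_x=1.1547, Δt_y=2.0000
    y: enter (8,2) at t=0.3200
    x: enter (9,2) at t=0.6697 ← occupied
  → r_5 = 0.6697
beam 6: φ=90°, α=15°
  dir = (cos 15°, sin 15°) = (0.9659, 0.2588); from cell (8,3)
  next x-line at t=0.6005, next y-line at t=3.2455; Δt_x=1.0353, Δt_y=3.8637
    x: enter (9,3) at t=0.6005 ← occupied
  → r_6 = 0.6005
beam 7: φ=135°, α=60°
  dir = (cos 60°, sin 60°) = (0.5000, 0.8660); from cell (8,3)
  next x-line at t=1.1600, next y-line at t=0.9699; Δt_x=2.0000, Δt_y=1.1547
    y: enter (8,4) at t=0.9699
    x: enter (9,4) at t=1.1600 ← occupied
  → r_7 = 1.1600

ranges = [5.1038, 0.6182, 0.8400, 2.2362, 0.6697, 0.6005, 1.1600]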